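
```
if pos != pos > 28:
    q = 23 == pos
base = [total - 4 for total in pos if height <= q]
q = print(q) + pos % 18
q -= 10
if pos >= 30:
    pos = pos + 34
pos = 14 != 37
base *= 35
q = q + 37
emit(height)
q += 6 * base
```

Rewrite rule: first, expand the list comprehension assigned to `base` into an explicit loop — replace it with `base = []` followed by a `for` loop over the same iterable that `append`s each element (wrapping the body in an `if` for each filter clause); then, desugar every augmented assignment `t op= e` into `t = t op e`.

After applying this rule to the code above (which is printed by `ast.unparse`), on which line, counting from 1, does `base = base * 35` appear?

Transformed code:
if pos != pos > 28:
    q = 23 == pos
base = []
for total in pos:
    if height <= q:
        base.append(total - 4)
q = print(q) + pos % 18
q = q - 10
if pos >= 30:
    pos = pos + 34
pos = 14 != 37
base = base * 35
q = q + 37
emit(height)
q = q + 6 * base

12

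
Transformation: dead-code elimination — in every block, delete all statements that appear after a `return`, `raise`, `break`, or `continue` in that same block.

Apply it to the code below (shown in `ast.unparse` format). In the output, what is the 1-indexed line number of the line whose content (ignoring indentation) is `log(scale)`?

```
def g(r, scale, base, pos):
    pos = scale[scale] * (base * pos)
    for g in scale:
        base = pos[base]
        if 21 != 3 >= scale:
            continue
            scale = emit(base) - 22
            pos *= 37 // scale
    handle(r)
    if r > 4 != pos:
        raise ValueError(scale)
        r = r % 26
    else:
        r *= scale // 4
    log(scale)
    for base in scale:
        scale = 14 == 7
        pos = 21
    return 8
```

Transformed code:
def g(r, scale, base, pos):
    pos = scale[scale] * (base * pos)
    for g in scale:
        base = pos[base]
        if 21 != 3 >= scale:
            continue
    handle(r)
    if r > 4 != pos:
        raise ValueError(scale)
    else:
        r *= scale // 4
    log(scale)
    for base in scale:
        scale = 14 == 7
        pos = 21
    return 8

12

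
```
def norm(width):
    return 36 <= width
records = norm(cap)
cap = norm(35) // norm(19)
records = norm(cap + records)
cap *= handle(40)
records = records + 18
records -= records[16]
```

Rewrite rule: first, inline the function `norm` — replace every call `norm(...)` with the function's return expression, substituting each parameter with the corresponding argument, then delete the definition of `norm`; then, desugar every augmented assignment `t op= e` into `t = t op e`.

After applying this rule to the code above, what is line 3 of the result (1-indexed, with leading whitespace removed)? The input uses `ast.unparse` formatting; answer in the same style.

Transformed code:
records = 36 <= cap
cap = (36 <= 35) // (36 <= 19)
records = 36 <= cap + records
cap = cap * handle(40)
records = records + 18
records = records - records[16]

records = 36 <= cap + records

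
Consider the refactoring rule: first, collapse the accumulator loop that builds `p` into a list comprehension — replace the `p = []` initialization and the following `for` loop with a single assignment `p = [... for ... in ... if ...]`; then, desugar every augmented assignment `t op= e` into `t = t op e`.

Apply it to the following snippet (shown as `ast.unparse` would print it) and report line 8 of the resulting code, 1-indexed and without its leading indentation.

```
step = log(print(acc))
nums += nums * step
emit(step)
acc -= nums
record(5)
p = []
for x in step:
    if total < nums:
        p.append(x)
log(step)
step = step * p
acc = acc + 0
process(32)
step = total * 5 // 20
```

Transformed code:
step = log(print(acc))
nums = nums + nums * step
emit(step)
acc = acc - nums
record(5)
p = [x for x in step if total < nums]
log(step)
step = step * p
acc = acc + 0
process(32)
step = total * 5 // 20

step = step * p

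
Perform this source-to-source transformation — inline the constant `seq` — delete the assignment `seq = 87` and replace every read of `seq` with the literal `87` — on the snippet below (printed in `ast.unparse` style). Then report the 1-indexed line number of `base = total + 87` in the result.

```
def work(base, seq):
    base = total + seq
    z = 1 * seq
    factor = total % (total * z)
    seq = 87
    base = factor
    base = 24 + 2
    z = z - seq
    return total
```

Transformed code:
def work(base, seq):
    base = total + 87
    z = 1 * 87
    factor = total % (total * z)
    base = factor
    base = 24 + 2
    z = z - 87
    return total

2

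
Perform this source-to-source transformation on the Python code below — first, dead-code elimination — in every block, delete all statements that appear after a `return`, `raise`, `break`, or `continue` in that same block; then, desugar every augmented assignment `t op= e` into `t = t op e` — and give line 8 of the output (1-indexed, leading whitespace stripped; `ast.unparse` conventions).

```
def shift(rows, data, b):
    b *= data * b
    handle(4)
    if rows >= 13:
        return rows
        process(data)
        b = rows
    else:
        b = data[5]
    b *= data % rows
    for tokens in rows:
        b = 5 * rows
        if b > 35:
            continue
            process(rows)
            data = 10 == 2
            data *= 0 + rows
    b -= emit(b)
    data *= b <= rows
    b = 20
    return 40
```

Transformed code:
def shift(rows, data, b):
    b = b * (data * b)
    handle(4)
    if rows >= 13:
        return rows
    else:
        b = data[5]
    b = b * (data % rows)
    for tokens in rows:
        b = 5 * rows
        if b > 35:
            continue
    b = b - emit(b)
    data = data * (b <= rows)
    b = 20
    return 40

b = b * (data % rows)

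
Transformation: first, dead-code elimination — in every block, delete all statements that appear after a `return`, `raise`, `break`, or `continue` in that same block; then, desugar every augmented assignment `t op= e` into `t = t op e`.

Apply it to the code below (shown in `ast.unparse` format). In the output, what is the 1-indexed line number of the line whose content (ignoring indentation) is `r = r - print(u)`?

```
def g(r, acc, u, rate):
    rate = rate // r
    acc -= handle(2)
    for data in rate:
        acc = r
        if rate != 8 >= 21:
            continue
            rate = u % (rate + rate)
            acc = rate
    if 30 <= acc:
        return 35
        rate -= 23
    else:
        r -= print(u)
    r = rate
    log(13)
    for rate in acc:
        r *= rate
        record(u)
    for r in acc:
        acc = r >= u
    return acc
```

11

Transformed code:
def g(r, acc, u, rate):
    rate = rate // r
    acc = acc - handle(2)
    for data in rate:
        acc = r
        if rate != 8 >= 21:
            continue
    if 30 <= acc:
        return 35
    else:
        r = r - print(u)
    r = rate
    log(13)
    for rate in acc:
        r = r * rate
        record(u)
    for r in acc:
        acc = r >= u
    return acc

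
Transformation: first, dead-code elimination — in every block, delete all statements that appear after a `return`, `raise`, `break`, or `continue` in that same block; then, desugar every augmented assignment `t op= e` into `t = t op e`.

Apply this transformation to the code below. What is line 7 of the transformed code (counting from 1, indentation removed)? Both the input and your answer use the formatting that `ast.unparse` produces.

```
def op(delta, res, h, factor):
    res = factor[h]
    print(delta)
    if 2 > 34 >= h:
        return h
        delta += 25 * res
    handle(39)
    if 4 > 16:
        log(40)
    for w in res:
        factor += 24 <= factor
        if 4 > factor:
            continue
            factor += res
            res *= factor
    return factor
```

if 4 > 16:

Transformed code:
def op(delta, res, h, factor):
    res = factor[h]
    print(delta)
    if 2 > 34 >= h:
        return h
    handle(39)
    if 4 > 16:
        log(40)
    for w in res:
        factor = factor + (24 <= factor)
        if 4 > factor:
            continue
    return factor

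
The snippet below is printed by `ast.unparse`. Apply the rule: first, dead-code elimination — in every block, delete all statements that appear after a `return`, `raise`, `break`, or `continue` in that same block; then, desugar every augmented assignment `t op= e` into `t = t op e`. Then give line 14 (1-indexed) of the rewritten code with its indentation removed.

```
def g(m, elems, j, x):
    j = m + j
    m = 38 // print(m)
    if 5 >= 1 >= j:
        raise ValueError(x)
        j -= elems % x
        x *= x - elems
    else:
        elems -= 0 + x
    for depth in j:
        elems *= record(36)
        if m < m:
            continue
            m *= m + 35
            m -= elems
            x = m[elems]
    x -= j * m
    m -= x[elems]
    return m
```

return m

Transformed code:
def g(m, elems, j, x):
    j = m + j
    m = 38 // print(m)
    if 5 >= 1 >= j:
        raise ValueError(x)
    else:
        elems = elems - (0 + x)
    for depth in j:
        elems = elems * record(36)
        if m < m:
            continue
    x = x - j * m
    m = m - x[elems]
    return m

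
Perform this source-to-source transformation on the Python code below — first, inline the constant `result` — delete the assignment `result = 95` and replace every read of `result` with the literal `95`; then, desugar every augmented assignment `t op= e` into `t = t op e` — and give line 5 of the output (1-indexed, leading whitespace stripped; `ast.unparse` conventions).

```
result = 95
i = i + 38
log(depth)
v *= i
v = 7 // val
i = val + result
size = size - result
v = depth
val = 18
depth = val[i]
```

Transformed code:
i = i + 38
log(depth)
v = v * i
v = 7 // val
i = val + 95
size = size - 95
v = depth
val = 18
depth = val[i]

i = val + 95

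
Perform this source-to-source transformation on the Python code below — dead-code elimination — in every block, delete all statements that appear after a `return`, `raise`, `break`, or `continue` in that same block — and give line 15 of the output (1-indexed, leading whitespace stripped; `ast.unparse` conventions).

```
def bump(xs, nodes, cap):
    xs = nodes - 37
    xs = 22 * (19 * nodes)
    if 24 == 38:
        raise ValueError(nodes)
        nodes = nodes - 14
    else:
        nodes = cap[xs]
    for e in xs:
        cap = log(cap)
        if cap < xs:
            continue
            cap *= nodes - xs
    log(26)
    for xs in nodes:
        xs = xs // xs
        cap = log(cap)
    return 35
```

cap = log(cap)

Transformed code:
def bump(xs, nodes, cap):
    xs = nodes - 37
    xs = 22 * (19 * nodes)
    if 24 == 38:
        raise ValueError(nodes)
    else:
        nodes = cap[xs]
    for e in xs:
        cap = log(cap)
        if cap < xs:
            continue
    log(26)
    for xs in nodes:
        xs = xs // xs
        cap = log(cap)
    return 35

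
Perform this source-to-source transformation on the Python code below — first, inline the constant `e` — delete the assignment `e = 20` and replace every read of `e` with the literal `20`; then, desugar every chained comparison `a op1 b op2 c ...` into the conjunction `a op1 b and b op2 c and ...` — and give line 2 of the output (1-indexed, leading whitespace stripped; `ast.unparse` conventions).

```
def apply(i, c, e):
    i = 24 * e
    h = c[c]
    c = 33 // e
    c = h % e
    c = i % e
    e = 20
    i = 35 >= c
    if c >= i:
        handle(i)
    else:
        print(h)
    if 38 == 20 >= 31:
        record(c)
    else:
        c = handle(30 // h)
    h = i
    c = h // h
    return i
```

i = 24 * 20

Transformed code:
def apply(i, c, e):
    i = 24 * 20
    h = c[c]
    c = 33 // 20
    c = h % 20
    c = i % 20
    i = 35 >= c
    if c >= i:
        handle(i)
    else:
        print(h)
    if 38 == 20 and 20 >= 31:
        record(c)
    else:
        c = handle(30 // h)
    h = i
    c = h // h
    return i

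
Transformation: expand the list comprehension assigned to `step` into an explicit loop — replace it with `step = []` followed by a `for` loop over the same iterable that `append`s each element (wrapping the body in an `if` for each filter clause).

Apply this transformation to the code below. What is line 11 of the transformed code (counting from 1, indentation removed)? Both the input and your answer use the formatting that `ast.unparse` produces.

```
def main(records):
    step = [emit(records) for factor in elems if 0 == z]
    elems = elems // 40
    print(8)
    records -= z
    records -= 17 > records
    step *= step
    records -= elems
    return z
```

records -= elems

Transformed code:
def main(records):
    step = []
    for factor in elems:
        if 0 == z:
            step.append(emit(records))
    elems = elems // 40
    print(8)
    records -= z
    records -= 17 > records
    step *= step
    records -= elems
    return z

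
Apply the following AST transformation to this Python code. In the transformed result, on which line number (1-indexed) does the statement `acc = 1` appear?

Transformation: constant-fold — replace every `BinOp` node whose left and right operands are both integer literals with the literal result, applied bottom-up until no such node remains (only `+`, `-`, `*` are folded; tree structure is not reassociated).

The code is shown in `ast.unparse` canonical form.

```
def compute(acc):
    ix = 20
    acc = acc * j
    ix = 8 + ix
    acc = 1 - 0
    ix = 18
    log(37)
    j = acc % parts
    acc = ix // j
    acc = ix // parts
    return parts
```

5

Transformed code:
def compute(acc):
    ix = 20
    acc = acc * j
    ix = 8 + ix
    acc = 1
    ix = 18
    log(37)
    j = acc % parts
    acc = ix // j
    acc = ix // parts
    return parts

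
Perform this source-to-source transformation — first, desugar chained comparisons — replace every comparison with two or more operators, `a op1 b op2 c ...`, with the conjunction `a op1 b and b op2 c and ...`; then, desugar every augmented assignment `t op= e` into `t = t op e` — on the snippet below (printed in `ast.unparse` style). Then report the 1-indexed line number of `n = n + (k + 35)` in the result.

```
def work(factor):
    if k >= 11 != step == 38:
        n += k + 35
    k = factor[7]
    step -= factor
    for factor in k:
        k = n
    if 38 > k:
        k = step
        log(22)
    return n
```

3

Transformed code:
def work(factor):
    if k >= 11 and 11 != step and (step == 38):
        n = n + (k + 35)
    k = factor[7]
    step = step - factor
    for factor in k:
        k = n
    if 38 > k:
        k = step
        log(22)
    return n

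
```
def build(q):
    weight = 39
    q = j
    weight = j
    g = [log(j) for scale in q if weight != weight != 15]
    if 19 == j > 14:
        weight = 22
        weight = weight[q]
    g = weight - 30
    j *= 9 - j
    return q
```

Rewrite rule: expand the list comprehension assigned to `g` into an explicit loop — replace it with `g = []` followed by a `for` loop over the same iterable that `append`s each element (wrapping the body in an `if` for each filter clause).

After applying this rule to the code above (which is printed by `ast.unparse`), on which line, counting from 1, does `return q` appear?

14

Transformed code:
def build(q):
    weight = 39
    q = j
    weight = j
    g = []
    for scale in q:
        if weight != weight != 15:
            g.append(log(j))
    if 19 == j > 14:
        weight = 22
        weight = weight[q]
    g = weight - 30
    j *= 9 - j
    return q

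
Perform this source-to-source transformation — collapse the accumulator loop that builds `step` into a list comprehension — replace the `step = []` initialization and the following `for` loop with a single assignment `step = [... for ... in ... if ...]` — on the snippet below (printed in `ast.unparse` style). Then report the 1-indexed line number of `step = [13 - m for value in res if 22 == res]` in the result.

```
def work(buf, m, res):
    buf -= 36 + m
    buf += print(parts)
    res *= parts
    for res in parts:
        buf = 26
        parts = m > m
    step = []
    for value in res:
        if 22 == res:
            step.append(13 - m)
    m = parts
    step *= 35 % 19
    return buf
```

Transformed code:
def work(buf, m, res):
    buf -= 36 + m
    buf += print(parts)
    res *= parts
    for res in parts:
        buf = 26
        parts = m > m
    step = [13 - m for value in res if 22 == res]
    m = parts
    step *= 35 % 19
    return buf

8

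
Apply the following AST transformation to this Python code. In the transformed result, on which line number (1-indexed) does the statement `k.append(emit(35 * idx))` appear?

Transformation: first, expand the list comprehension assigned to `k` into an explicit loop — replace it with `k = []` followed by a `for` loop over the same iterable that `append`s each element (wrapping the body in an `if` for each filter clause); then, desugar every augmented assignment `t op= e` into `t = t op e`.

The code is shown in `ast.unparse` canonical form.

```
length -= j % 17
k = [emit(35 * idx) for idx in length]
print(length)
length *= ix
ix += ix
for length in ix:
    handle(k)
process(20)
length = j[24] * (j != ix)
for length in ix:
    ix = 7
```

4

Transformed code:
length = length - j % 17
k = []
for idx in length:
    k.append(emit(35 * idx))
print(length)
length = length * ix
ix = ix + ix
for length in ix:
    handle(k)
process(20)
length = j[24] * (j != ix)
for length in ix:
    ix = 7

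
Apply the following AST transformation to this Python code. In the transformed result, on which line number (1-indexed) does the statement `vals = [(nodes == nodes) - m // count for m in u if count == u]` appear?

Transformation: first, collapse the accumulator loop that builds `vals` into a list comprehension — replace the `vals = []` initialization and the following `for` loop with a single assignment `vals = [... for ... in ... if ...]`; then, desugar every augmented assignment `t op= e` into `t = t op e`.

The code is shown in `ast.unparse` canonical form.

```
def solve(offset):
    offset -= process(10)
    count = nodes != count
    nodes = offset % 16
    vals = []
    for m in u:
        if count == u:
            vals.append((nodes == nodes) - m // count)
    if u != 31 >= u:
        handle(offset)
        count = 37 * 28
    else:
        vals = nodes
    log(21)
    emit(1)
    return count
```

5

Transformed code:
def solve(offset):
    offset = offset - process(10)
    count = nodes != count
    nodes = offset % 16
    vals = [(nodes == nodes) - m // count for m in u if count == u]
    if u != 31 >= u:
        handle(offset)
        count = 37 * 28
    else:
        vals = nodes
    log(21)
    emit(1)
    return count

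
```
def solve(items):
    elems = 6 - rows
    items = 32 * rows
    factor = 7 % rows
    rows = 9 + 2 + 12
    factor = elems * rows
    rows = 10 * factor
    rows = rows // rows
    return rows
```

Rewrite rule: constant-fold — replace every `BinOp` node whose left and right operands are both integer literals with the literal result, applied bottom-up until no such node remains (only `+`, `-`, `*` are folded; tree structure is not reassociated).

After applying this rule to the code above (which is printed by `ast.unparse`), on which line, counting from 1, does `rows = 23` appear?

Transformed code:
def solve(items):
    elems = 6 - rows
    items = 32 * rows
    factor = 7 % rows
    rows = 23
    factor = elems * rows
    rows = 10 * factor
    rows = rows // rows
    return rows

5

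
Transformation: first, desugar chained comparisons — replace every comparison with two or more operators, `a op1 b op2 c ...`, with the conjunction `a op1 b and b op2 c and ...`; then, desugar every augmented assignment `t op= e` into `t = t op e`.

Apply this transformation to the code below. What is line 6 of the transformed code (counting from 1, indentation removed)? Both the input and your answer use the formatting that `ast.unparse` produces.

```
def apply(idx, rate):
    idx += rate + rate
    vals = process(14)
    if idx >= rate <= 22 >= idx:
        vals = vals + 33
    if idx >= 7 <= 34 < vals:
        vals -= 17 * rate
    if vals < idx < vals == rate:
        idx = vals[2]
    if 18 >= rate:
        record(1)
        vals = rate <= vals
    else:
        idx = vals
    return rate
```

if idx >= 7 and 7 <= 34 and (34 < vals):

Transformed code:
def apply(idx, rate):
    idx = idx + (rate + rate)
    vals = process(14)
    if idx >= rate and rate <= 22 and (22 >= idx):
        vals = vals + 33
    if idx >= 7 and 7 <= 34 and (34 < vals):
        vals = vals - 17 * rate
    if vals < idx and idx < vals and (vals == rate):
        idx = vals[2]
    if 18 >= rate:
        record(1)
        vals = rate <= vals
    else:
        idx = vals
    return rate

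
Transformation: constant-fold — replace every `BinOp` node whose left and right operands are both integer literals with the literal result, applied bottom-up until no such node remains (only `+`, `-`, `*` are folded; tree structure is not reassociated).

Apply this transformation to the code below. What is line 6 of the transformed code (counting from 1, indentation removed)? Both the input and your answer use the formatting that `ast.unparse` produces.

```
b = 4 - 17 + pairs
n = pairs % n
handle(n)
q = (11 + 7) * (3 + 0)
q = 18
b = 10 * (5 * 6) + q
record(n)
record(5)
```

Transformed code:
b = -13 + pairs
n = pairs % n
handle(n)
q = 54
q = 18
b = 300 + q
record(n)
record(5)

b = 300 + q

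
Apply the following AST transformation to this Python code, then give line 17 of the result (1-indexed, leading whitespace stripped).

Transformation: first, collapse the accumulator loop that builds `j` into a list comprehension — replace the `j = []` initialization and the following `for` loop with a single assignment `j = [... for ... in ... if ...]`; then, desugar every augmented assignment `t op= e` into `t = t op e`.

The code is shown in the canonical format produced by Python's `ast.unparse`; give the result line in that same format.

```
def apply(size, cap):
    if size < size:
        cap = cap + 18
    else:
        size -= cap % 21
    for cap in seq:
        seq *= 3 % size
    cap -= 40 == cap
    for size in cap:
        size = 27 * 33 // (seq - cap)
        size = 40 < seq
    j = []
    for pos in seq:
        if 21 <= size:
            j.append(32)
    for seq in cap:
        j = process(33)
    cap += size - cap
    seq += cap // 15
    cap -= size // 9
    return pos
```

Transformed code:
def apply(size, cap):
    if size < size:
        cap = cap + 18
    else:
        size = size - cap % 21
    for cap in seq:
        seq = seq * (3 % size)
    cap = cap - (40 == cap)
    for size in cap:
        size = 27 * 33 // (seq - cap)
        size = 40 < seq
    j = [32 for pos in seq if 21 <= size]
    for seq in cap:
        j = process(33)
    cap = cap + (size - cap)
    seq = seq + cap // 15
    cap = cap - size // 9
    return pos

cap = cap - size // 9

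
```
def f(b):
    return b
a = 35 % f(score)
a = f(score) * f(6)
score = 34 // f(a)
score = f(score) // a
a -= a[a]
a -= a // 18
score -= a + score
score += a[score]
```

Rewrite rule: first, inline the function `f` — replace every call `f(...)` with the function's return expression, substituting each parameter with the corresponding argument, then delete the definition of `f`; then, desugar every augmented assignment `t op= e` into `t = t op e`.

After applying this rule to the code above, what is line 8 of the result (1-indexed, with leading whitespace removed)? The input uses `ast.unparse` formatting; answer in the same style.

score = score + a[score]

Transformed code:
a = 35 % score
a = score * 6
score = 34 // a
score = score // a
a = a - a[a]
a = a - a // 18
score = score - (a + score)
score = score + a[score]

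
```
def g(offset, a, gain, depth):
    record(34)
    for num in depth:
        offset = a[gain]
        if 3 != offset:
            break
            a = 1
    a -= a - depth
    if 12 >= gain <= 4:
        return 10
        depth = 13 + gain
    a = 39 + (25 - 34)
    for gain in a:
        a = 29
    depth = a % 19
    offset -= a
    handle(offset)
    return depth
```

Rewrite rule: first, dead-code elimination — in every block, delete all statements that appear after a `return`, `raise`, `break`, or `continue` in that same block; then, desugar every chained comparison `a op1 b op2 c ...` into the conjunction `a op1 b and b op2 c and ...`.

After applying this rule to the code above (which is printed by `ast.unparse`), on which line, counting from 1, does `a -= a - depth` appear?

Transformed code:
def g(offset, a, gain, depth):
    record(34)
    for num in depth:
        offset = a[gain]
        if 3 != offset:
            break
    a -= a - depth
    if 12 >= gain and gain <= 4:
        return 10
    a = 39 + (25 - 34)
    for gain in a:
        a = 29
    depth = a % 19
    offset -= a
    handle(offset)
    return depth

7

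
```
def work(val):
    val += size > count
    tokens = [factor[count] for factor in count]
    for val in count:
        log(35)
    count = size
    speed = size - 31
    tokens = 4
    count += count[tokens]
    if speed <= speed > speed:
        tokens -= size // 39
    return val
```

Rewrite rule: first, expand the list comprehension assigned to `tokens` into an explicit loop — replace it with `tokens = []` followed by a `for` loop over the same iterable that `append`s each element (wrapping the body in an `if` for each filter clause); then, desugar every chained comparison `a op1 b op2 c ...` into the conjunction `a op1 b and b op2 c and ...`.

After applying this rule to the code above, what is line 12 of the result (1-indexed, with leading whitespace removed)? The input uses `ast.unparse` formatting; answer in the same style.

if speed <= speed and speed > speed:

Transformed code:
def work(val):
    val += size > count
    tokens = []
    for factor in count:
        tokens.append(factor[count])
    for val in count:
        log(35)
    count = size
    speed = size - 31
    tokens = 4
    count += count[tokens]
    if speed <= speed and speed > speed:
        tokens -= size // 39
    return val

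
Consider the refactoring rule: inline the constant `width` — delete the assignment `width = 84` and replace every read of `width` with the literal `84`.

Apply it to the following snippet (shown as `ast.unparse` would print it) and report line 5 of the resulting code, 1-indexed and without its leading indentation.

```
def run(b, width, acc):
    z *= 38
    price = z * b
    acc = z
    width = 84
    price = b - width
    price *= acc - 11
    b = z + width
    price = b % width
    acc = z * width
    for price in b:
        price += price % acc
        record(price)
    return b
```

price = b - 84

Transformed code:
def run(b, width, acc):
    z *= 38
    price = z * b
    acc = z
    price = b - 84
    price *= acc - 11
    b = z + 84
    price = b % 84
    acc = z * 84
    for price in b:
        price += price % acc
        record(price)
    return b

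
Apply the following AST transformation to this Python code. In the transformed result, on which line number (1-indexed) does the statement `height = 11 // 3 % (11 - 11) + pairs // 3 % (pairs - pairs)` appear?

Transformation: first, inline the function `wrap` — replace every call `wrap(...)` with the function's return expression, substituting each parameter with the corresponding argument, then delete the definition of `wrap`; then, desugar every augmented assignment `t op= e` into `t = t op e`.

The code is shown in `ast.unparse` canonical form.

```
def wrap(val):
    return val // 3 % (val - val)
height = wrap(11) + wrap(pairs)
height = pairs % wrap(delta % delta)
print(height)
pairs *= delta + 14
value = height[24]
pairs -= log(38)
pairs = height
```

Transformed code:
height = 11 // 3 % (11 - 11) + pairs // 3 % (pairs - pairs)
height = pairs % (delta % delta // 3 % (delta % delta - delta % delta))
print(height)
pairs = pairs * (delta + 14)
value = height[24]
pairs = pairs - log(38)
pairs = height

1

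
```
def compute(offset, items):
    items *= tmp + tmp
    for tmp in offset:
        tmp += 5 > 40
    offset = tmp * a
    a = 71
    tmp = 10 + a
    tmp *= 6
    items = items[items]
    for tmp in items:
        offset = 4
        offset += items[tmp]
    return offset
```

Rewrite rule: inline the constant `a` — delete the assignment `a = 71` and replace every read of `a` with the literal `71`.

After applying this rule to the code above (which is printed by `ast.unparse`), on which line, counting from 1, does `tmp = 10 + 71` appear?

6

Transformed code:
def compute(offset, items):
    items *= tmp + tmp
    for tmp in offset:
        tmp += 5 > 40
    offset = tmp * 71
    tmp = 10 + 71
    tmp *= 6
    items = items[items]
    for tmp in items:
        offset = 4
        offset += items[tmp]
    return offset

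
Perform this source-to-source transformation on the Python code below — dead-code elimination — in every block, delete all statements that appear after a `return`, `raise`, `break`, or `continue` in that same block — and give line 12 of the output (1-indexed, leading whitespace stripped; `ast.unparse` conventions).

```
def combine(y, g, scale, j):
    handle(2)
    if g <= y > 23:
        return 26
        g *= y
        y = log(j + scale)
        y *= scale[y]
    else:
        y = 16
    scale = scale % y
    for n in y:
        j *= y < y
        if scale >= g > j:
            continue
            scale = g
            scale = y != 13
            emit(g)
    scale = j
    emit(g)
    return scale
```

Transformed code:
def combine(y, g, scale, j):
    handle(2)
    if g <= y > 23:
        return 26
    else:
        y = 16
    scale = scale % y
    for n in y:
        j *= y < y
        if scale >= g > j:
            continue
    scale = j
    emit(g)
    return scale

scale = j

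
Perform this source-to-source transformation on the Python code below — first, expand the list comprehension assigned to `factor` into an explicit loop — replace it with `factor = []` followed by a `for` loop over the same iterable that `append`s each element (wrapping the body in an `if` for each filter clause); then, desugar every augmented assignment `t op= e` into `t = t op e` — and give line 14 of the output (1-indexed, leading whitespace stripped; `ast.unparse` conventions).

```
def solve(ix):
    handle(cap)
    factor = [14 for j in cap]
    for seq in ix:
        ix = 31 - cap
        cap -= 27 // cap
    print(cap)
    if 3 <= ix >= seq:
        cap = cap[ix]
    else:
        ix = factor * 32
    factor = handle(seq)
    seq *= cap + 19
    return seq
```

Transformed code:
def solve(ix):
    handle(cap)
    factor = []
    for j in cap:
        factor.append(14)
    for seq in ix:
        ix = 31 - cap
        cap = cap - 27 // cap
    print(cap)
    if 3 <= ix >= seq:
        cap = cap[ix]
    else:
        ix = factor * 32
    factor = handle(seq)
    seq = seq * (cap + 19)
    return seq

factor = handle(seq)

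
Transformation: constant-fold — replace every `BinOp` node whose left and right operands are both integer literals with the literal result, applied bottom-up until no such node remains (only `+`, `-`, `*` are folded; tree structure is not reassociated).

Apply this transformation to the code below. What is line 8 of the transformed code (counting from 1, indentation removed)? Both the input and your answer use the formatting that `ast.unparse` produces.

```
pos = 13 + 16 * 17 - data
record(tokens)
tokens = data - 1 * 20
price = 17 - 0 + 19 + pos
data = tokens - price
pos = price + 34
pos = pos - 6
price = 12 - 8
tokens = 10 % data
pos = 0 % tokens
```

price = 4

Transformed code:
pos = 285 - data
record(tokens)
tokens = data - 20
price = 36 + pos
data = tokens - price
pos = price + 34
pos = pos - 6
price = 4
tokens = 10 % data
pos = 0 % tokens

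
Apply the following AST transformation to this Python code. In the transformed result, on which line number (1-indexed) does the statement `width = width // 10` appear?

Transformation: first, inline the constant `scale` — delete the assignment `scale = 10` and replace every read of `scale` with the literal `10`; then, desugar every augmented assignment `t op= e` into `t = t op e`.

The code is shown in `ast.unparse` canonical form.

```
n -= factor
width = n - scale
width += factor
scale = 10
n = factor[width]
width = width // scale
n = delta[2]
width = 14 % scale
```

5

Transformed code:
n = n - factor
width = n - 10
width = width + factor
n = factor[width]
width = width // 10
n = delta[2]
width = 14 % 10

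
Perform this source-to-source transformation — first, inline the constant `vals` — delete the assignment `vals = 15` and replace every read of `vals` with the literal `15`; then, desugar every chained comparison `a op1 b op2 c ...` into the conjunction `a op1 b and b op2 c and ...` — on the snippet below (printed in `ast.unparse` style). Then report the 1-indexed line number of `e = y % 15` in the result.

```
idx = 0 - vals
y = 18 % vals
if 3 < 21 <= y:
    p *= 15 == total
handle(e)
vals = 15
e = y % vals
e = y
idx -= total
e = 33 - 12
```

Transformed code:
idx = 0 - 15
y = 18 % 15
if 3 < 21 and 21 <= y:
    p *= 15 == total
handle(e)
e = y % 15
e = y
idx -= total
e = 33 - 12

6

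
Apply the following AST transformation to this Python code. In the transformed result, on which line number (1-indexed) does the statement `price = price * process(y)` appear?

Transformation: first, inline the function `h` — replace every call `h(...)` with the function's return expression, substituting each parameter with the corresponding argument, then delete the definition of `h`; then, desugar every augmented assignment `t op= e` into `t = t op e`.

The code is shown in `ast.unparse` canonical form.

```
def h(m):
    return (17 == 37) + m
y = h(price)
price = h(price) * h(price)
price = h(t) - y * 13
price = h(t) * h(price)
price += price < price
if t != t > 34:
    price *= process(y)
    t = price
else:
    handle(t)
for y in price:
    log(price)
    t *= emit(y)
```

7

Transformed code:
y = (17 == 37) + price
price = ((17 == 37) + price) * ((17 == 37) + price)
price = (17 == 37) + t - y * 13
price = ((17 == 37) + t) * ((17 == 37) + price)
price = price + (price < price)
if t != t > 34:
    price = price * process(y)
    t = price
else:
    handle(t)
for y in price:
    log(price)
    t = t * emit(y)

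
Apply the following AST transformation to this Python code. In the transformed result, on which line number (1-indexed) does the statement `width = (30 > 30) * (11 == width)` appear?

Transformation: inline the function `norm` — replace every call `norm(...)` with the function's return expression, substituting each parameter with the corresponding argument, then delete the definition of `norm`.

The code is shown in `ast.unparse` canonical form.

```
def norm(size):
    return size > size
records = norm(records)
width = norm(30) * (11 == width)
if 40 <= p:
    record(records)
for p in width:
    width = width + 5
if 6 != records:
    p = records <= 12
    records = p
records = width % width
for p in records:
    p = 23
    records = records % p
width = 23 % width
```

Transformed code:
records = records > records
width = (30 > 30) * (11 == width)
if 40 <= p:
    record(records)
for p in width:
    width = width + 5
if 6 != records:
    p = records <= 12
    records = p
records = width % width
for p in records:
    p = 23
    records = records % p
width = 23 % width

2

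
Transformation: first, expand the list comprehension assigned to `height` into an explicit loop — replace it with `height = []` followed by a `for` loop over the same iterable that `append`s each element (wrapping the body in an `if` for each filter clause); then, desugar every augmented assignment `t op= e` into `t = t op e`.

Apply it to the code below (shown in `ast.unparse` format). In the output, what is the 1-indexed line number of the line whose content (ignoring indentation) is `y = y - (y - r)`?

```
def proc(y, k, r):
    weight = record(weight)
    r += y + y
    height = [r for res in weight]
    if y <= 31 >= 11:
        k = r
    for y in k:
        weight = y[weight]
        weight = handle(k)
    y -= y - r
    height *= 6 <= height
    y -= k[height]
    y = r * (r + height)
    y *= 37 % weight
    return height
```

Transformed code:
def proc(y, k, r):
    weight = record(weight)
    r = r + (y + y)
    height = []
    for res in weight:
        height.append(r)
    if y <= 31 >= 11:
        k = r
    for y in k:
        weight = y[weight]
        weight = handle(k)
    y = y - (y - r)
    height = height * (6 <= height)
    y = y - k[height]
    y = r * (r + height)
    y = y * (37 % weight)
    return height

12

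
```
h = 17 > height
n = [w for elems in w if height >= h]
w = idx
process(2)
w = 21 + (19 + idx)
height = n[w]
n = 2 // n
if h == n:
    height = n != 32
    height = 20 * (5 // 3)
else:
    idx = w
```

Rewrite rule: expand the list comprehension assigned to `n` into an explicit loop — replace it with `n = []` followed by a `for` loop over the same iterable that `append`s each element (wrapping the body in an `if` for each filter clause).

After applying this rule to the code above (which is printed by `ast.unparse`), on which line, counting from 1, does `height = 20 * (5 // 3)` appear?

13

Transformed code:
h = 17 > height
n = []
for elems in w:
    if height >= h:
        n.append(w)
w = idx
process(2)
w = 21 + (19 + idx)
height = n[w]
n = 2 // n
if h == n:
    height = n != 32
    height = 20 * (5 // 3)
else:
    idx = w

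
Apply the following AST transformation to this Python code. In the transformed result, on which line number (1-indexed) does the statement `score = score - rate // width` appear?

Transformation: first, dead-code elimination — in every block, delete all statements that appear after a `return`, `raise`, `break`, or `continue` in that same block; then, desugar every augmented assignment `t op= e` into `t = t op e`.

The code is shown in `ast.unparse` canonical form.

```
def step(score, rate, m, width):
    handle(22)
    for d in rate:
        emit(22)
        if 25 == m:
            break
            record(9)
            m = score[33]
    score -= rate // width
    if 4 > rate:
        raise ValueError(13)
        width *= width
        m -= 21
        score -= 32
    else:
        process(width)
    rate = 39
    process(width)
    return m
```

7

Transformed code:
def step(score, rate, m, width):
    handle(22)
    for d in rate:
        emit(22)
        if 25 == m:
            break
    score = score - rate // width
    if 4 > rate:
        raise ValueError(13)
    else:
        process(width)
    rate = 39
    process(width)
    return m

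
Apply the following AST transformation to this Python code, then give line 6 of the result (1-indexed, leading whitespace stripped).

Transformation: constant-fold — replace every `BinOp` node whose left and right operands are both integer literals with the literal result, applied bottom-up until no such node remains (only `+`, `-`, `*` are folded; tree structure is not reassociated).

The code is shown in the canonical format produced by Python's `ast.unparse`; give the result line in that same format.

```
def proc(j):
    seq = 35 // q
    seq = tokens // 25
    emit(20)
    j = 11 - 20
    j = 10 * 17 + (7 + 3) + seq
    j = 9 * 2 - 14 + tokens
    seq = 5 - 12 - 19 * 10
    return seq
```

j = 180 + seq

Transformed code:
def proc(j):
    seq = 35 // q
    seq = tokens // 25
    emit(20)
    j = -9
    j = 180 + seq
    j = 4 + tokens
    seq = -197
    return seq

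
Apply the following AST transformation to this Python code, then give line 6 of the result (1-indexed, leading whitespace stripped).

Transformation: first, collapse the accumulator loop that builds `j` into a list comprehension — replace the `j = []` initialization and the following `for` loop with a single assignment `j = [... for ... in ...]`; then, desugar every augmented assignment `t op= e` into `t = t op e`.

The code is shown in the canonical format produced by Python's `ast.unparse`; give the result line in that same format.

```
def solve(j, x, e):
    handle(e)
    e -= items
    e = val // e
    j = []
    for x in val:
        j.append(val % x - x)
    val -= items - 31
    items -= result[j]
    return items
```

val = val - (items - 31)

Transformed code:
def solve(j, x, e):
    handle(e)
    e = e - items
    e = val // e
    j = [val % x - x for x in val]
    val = val - (items - 31)
    items = items - result[j]
    return items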